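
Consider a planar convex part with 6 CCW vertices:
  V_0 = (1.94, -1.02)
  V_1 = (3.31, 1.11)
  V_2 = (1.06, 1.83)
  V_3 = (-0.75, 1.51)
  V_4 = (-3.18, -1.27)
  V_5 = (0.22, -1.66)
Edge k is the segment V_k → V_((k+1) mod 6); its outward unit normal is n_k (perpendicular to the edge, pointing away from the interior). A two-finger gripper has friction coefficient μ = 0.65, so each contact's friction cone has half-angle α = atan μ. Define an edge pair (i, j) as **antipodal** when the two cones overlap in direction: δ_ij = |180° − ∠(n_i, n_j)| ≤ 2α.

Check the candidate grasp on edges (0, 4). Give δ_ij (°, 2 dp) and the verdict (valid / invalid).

δ = 116.21°, invalid

α = atan 0.65 = 33.02°;  2α = 66.05°
edge 0: e_0 = (+1.37, +2.13);  n_0 = (+0.8411, -0.5410)
edge 4: e_4 = (+3.40, -0.39);  n_4 = (-0.1140, -0.9935)
∠(n_0, n_4) = 63.79°
δ = |180° − 63.79°| = 116.21°
116.21° > 2α = 66.05°  →  invalid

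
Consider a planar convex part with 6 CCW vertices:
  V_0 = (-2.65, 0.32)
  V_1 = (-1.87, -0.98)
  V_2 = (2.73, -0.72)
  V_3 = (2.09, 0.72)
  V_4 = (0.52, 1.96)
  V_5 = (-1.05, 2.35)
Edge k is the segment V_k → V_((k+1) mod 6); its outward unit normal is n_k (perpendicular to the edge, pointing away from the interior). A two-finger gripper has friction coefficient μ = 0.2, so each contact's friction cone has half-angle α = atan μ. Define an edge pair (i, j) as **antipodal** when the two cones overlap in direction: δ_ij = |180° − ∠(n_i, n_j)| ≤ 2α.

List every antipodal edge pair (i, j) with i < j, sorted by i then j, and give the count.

count = 3; pairs: (0,2), (0,3), (1,4)

α = atan 0.2 = 11.31°;  2α = 22.62°
n_0 = (-0.8575, -0.5145)
n_1 = (+0.0564, -0.9984)
n_2 = (+0.9138, +0.4061)
n_3 = (+0.6198, +0.7848)
n_4 = (+0.2411, +0.9705)
n_5 = (-0.7854, +0.6190)
  (0,1): δ = 117.73°  ·
  (0,2): δ = 7.00°  ✓
  (0,3): δ = 20.73°  ✓
  (0,4): δ = 45.09°  ·
  (0,5): δ = 110.79°  ·
  (1,2): δ = 69.27°  ·
  (1,3): δ = 41.54°  ·
  (1,4): δ = 17.19°  ✓
  (1,5): δ = 48.52°  ·
  (2,3): δ = 152.26°  ·
  (2,4): δ = 127.91°  ·
  (2,5): δ = 62.21°  ·
  (3,4): δ = 155.65°  ·
  (3,5): δ = 89.94°  ·
  (4,5): δ = 114.29°  ·
antipodal pairs: 3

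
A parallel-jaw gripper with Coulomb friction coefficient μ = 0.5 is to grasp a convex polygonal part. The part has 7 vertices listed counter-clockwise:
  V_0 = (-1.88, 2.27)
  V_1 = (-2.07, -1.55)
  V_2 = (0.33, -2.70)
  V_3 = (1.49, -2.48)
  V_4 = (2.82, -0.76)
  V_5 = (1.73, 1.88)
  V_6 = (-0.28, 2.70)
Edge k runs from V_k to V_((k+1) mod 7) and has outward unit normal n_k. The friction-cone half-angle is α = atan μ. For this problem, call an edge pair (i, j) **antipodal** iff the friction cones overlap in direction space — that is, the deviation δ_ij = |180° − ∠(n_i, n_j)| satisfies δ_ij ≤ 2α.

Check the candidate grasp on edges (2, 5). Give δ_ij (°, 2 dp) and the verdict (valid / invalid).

α = atan 0.5 = 26.57°;  2α = 53.13°
edge 2: e_2 = (+1.16, +0.22);  n_2 = (+0.1863, -0.9825)
edge 5: e_5 = (-2.01, +0.82);  n_5 = (+0.3777, +0.9259)
∠(n_2, n_5) = 147.07°
δ = |180° − 147.07°| = 32.93°
32.93° ≤ 2α = 53.13°  →  valid

δ = 32.93°, valid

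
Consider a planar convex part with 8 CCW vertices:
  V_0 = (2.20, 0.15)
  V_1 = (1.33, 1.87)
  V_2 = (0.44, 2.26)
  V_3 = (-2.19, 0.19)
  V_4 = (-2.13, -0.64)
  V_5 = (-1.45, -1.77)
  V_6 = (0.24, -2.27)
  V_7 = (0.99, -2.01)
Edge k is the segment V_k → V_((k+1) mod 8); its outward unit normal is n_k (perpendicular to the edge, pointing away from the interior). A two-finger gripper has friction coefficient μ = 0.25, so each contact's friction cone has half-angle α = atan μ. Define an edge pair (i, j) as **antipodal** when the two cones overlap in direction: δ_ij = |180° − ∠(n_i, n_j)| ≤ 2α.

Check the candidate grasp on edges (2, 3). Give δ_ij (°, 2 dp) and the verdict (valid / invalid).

δ = 124.07°, invalid

α = atan 0.25 = 14.04°;  2α = 28.07°
edge 2: e_2 = (-2.63, -2.07);  n_2 = (-0.6185, +0.7858)
edge 3: e_3 = (+0.06, -0.83);  n_3 = (-0.9974, -0.0721)
∠(n_2, n_3) = 55.93°
δ = |180° − 55.93°| = 124.07°
124.07° > 2α = 28.07°  →  invalid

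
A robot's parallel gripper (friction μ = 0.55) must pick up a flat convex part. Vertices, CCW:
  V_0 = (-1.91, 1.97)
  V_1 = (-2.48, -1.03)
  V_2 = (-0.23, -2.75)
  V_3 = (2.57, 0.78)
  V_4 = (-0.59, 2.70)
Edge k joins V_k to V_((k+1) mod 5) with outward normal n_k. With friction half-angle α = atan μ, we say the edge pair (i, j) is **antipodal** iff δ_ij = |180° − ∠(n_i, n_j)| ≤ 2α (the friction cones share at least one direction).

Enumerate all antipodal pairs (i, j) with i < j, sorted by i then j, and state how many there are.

α = atan 0.55 = 28.81°;  2α = 57.62°
n_0 = (-0.9824, +0.1867)
n_1 = (-0.6073, -0.7945)
n_2 = (+0.7835, -0.6214)
n_3 = (+0.5193, +0.8546)
n_4 = (-0.4840, +0.8751)
  (0,1): δ = 116.64°  ·
  (0,2): δ = 27.66°  ✓
  (0,3): δ = 69.48°  ·
  (0,4): δ = 129.70°  ·
  (1,2): δ = 91.03°  ·
  (1,3): δ = 6.11°  ✓
  (1,4): δ = 66.34°  ·
  (2,3): δ = 82.86°  ·
  (2,4): δ = 22.63°  ✓
  (3,4): δ = 119.77°  ·
antipodal pairs: 3

count = 3; pairs: (0,2), (1,3), (2,4)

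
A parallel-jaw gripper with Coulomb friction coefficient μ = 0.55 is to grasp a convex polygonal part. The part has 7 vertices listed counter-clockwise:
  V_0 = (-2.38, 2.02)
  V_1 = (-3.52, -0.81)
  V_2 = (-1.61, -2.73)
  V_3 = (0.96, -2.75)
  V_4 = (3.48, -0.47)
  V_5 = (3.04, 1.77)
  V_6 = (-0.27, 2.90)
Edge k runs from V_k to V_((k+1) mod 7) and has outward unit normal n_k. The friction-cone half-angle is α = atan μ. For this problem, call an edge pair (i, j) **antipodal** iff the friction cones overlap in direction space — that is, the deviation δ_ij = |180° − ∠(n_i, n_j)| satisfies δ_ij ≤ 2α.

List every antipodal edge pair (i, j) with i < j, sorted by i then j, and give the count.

α = atan 0.55 = 28.81°;  2α = 57.62°
n_0 = (-0.9276, +0.3737)
n_1 = (-0.7090, -0.7053)
n_2 = (-0.0078, -1.0000)
n_3 = (+0.6709, -0.7415)
n_4 = (+0.9812, +0.1927)
n_5 = (+0.3231, +0.9464)
n_6 = (-0.3849, +0.9229)
  (0,1): δ = 113.21°  ·
  (0,2): δ = 68.50°  ·
  (0,3): δ = 25.92°  ✓
  (0,4): δ = 33.05°  ✓
  (0,5): δ = 93.09°  ·
  (0,6): δ = 134.58°  ·
  (1,2): δ = 135.30°  ·
  (1,3): δ = 92.71°  ·
  (1,4): δ = 33.74°  ✓
  (1,5): δ = 26.30°  ✓
  (1,6): δ = 67.79°  ·
  (2,3): δ = 137.42°  ·
  (2,4): δ = 78.44°  ·
  (2,5): δ = 18.40°  ✓
  (2,6): δ = 23.09°  ✓
  (3,4): δ = 121.02°  ·
  (3,5): δ = 60.99°  ·
  (3,6): δ = 19.50°  ✓
  (4,5): δ = 119.96°  ·
  (4,6): δ = 78.47°  ·
  (5,6): δ = 138.51°  ·
antipodal pairs: 7

count = 7; pairs: (0,3), (0,4), (1,4), (1,5), (2,5), (2,6), (3,6)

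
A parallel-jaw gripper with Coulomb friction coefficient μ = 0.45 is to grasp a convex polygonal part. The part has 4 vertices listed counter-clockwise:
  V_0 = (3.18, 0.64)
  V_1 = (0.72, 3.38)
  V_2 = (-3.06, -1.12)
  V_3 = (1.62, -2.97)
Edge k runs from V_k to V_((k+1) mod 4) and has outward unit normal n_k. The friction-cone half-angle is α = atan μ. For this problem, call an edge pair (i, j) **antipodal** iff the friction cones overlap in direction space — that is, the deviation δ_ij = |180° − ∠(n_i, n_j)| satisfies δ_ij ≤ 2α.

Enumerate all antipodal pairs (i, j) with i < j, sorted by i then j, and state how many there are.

α = atan 0.45 = 24.23°;  2α = 48.46°
n_0 = (+0.7441, +0.6681)
n_1 = (-0.7657, +0.6432)
n_2 = (-0.3676, -0.9300)
n_3 = (+0.9180, -0.3967)
  (0,1): δ = 81.95°  ·
  (0,2): δ = 26.51°  ✓
  (0,3): δ = 114.71°  ·
  (1,2): δ = 71.54°  ·
  (1,3): δ = 16.66°  ✓
  (2,3): δ = 91.80°  ·
antipodal pairs: 2

count = 2; pairs: (0,2), (1,3)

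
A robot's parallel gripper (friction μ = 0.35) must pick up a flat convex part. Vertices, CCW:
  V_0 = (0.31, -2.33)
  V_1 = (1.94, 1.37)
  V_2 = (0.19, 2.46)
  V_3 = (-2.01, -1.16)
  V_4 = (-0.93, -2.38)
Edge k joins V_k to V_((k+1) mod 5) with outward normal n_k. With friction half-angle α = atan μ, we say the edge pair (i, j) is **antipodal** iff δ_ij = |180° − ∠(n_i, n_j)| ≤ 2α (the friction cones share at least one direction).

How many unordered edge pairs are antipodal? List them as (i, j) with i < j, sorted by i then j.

count = 3; pairs: (0,2), (1,3), (1,4)

α = atan 0.35 = 19.29°;  2α = 38.58°
n_0 = (+0.9151, -0.4032)
n_1 = (+0.5287, +0.8488)
n_2 = (-0.8546, +0.5193)
n_3 = (-0.7488, -0.6628)
n_4 = (+0.0403, -0.9992)
  (0,1): δ = 98.14°  ·
  (0,2): δ = 7.51°  ✓
  (0,3): δ = 65.29°  ·
  (0,4): δ = 116.08°  ·
  (1,2): δ = 89.37°  ·
  (1,3): δ = 16.57°  ✓
  (1,4): δ = 34.23°  ✓
  (2,3): δ = 107.19°  ·
  (2,4): δ = 56.40°  ·
  (3,4): δ = 129.21°  ·
antipodal pairs: 3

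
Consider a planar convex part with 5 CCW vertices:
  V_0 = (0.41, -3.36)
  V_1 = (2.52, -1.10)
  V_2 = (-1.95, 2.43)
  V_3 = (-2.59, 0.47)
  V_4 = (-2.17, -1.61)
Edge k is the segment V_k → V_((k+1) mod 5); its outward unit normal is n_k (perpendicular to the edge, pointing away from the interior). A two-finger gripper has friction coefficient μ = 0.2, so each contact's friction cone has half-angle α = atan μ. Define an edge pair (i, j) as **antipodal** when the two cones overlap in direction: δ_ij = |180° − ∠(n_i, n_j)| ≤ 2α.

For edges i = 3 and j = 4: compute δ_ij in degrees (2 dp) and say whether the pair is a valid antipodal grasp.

α = atan 0.2 = 11.31°;  2α = 22.62°
edge 3: e_3 = (+0.42, -2.08);  n_3 = (-0.9802, -0.1979)
edge 4: e_4 = (+2.58, -1.75);  n_4 = (-0.5613, -0.8276)
∠(n_3, n_4) = 44.44°
δ = |180° − 44.44°| = 135.56°
135.56° > 2α = 22.62°  →  invalid

δ = 135.56°, invalid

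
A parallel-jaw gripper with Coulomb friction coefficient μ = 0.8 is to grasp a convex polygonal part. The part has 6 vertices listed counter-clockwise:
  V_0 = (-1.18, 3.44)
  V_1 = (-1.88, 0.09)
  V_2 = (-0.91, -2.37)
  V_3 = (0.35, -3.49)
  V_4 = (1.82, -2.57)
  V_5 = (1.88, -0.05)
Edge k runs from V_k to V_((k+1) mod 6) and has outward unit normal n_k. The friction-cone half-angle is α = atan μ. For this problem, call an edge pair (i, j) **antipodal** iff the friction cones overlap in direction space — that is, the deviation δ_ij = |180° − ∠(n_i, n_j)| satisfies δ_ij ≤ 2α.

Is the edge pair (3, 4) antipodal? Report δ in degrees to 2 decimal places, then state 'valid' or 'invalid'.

δ = 123.40°, invalid

α = atan 0.8 = 38.66°;  2α = 77.32°
edge 3: e_3 = (+1.47, +0.92);  n_3 = (+0.5305, -0.8477)
edge 4: e_4 = (+0.06, +2.52);  n_4 = (+0.9997, -0.0238)
∠(n_3, n_4) = 56.60°
δ = |180° − 56.60°| = 123.40°
123.40° > 2α = 77.32°  →  invalid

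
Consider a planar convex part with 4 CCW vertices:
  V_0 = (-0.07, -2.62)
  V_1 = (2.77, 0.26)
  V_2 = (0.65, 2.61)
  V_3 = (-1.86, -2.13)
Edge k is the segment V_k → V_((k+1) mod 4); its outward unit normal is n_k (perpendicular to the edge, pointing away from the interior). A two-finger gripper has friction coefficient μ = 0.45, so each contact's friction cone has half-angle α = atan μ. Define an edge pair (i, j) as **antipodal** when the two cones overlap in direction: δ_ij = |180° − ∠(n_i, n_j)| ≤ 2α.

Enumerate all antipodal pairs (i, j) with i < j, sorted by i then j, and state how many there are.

α = atan 0.45 = 24.23°;  2α = 48.46°
n_0 = (+0.7120, -0.7021)
n_1 = (+0.7425, +0.6698)
n_2 = (-0.8837, +0.4680)
n_3 = (-0.2640, -0.9645)
  (0,1): δ = 93.35°  ·
  (0,2): δ = 16.70°  ✓
  (0,3): δ = 119.29°  ·
  (1,2): δ = 69.96°  ·
  (1,3): δ = 32.64°  ✓
  (2,3): δ = 77.41°  ·
antipodal pairs: 2

count = 2; pairs: (0,2), (1,3)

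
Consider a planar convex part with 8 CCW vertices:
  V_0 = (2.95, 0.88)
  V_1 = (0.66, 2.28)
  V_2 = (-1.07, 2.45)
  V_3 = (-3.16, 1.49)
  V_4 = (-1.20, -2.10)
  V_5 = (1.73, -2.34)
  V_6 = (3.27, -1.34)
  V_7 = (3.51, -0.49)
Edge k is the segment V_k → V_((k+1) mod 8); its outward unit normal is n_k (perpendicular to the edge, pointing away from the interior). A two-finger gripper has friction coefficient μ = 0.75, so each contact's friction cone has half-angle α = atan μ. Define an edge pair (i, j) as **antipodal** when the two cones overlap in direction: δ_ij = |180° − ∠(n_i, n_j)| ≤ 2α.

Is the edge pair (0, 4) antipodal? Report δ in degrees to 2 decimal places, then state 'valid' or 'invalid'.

δ = 26.76°, valid

α = atan 0.75 = 36.87°;  2α = 73.74°
edge 0: e_0 = (-2.29, +1.40);  n_0 = (+0.5216, +0.8532)
edge 4: e_4 = (+2.93, -0.24);  n_4 = (-0.0816, -0.9967)
∠(n_0, n_4) = 153.24°
δ = |180° − 153.24°| = 26.76°
26.76° ≤ 2α = 73.74°  →  valid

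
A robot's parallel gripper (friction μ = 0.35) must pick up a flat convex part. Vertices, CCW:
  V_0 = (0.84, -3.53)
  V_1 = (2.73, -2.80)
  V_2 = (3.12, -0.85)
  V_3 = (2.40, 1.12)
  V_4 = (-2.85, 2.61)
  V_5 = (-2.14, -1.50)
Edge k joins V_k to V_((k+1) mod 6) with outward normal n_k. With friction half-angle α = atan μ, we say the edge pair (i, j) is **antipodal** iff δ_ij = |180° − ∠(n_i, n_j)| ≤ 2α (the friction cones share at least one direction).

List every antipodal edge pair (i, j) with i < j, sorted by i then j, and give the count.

α = atan 0.35 = 19.29°;  2α = 38.58°
n_0 = (+0.3603, -0.9328)
n_1 = (+0.9806, -0.1961)
n_2 = (+0.9392, +0.3433)
n_3 = (+0.2730, +0.9620)
n_4 = (-0.9854, -0.1702)
n_5 = (-0.5630, -0.8265)
  (0,1): δ = 122.43°  ·
  (0,2): δ = 91.04°  ·
  (0,3): δ = 36.96°  ✓
  (0,4): δ = 78.68°  ·
  (0,5): δ = 124.62°  ·
  (1,2): δ = 148.61°  ·
  (1,3): δ = 94.53°  ·
  (1,4): δ = 21.11°  ✓
  (1,5): δ = 67.05°  ·
  (2,3): δ = 125.92°  ·
  (2,4): δ = 10.28°  ✓
  (2,5): δ = 35.66°  ✓
  (3,4): δ = 64.35°  ·
  (3,5): δ = 18.42°  ✓
  (4,5): δ = 134.06°  ·
antipodal pairs: 5

count = 5; pairs: (0,3), (1,4), (2,4), (2,5), (3,5)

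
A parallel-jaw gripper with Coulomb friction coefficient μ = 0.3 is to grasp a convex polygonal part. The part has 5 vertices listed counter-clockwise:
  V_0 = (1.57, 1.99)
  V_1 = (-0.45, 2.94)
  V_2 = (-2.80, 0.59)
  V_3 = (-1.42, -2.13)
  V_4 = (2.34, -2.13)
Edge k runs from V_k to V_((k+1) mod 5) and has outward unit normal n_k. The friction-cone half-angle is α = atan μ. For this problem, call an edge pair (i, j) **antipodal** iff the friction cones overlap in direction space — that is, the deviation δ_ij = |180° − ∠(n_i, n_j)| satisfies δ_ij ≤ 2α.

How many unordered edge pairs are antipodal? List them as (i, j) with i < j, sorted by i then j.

α = atan 0.3 = 16.70°;  2α = 33.40°
n_0 = (+0.4256, +0.9049)
n_1 = (-0.7071, +0.7071)
n_2 = (-0.8918, -0.4525)
n_3 = (+0.0000, -1.0000)
n_4 = (+0.9830, +0.1837)
  (0,1): δ = 109.81°  ·
  (0,2): δ = 37.91°  ·
  (0,3): δ = 25.19°  ✓
  (0,4): δ = 125.77°  ·
  (1,2): δ = 108.10°  ·
  (1,3): δ = 45.00°  ·
  (1,4): δ = 55.59°  ·
  (2,3): δ = 116.90°  ·
  (2,4): δ = 16.32°  ✓
  (3,4): δ = 79.41°  ·
antipodal pairs: 2

count = 2; pairs: (0,3), (2,4)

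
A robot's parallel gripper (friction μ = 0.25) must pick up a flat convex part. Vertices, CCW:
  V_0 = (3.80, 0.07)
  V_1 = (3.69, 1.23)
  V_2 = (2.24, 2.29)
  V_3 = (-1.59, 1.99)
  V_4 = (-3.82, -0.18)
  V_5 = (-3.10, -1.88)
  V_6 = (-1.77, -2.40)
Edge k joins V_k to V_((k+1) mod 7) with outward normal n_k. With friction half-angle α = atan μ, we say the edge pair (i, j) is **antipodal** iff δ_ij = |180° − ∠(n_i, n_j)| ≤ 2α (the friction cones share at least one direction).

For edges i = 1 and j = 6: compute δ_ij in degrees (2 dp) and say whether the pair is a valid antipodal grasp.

δ = 60.08°, invalid

α = atan 0.25 = 14.04°;  2α = 28.07°
edge 1: e_1 = (-1.45, +1.06);  n_1 = (+0.5902, +0.8073)
edge 6: e_6 = (+5.57, +2.47);  n_6 = (+0.4054, -0.9141)
∠(n_1, n_6) = 119.92°
δ = |180° − 119.92°| = 60.08°
60.08° > 2α = 28.07°  →  invalid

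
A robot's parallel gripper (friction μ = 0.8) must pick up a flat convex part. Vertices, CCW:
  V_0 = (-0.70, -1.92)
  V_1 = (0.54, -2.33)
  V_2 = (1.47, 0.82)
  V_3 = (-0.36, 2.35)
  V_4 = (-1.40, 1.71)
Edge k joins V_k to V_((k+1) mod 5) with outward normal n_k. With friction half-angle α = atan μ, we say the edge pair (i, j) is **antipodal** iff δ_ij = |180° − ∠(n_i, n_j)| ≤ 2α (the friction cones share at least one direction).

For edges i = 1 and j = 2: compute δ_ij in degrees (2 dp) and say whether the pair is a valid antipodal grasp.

α = atan 0.8 = 38.66°;  2α = 77.32°
edge 1: e_1 = (+0.93, +3.15);  n_1 = (+0.9591, -0.2832)
edge 2: e_2 = (-1.83, +1.53);  n_2 = (+0.6414, +0.7672)
∠(n_1, n_2) = 66.55°
δ = |180° − 66.55°| = 113.45°
113.45° > 2α = 77.32°  →  invalid

δ = 113.45°, invalid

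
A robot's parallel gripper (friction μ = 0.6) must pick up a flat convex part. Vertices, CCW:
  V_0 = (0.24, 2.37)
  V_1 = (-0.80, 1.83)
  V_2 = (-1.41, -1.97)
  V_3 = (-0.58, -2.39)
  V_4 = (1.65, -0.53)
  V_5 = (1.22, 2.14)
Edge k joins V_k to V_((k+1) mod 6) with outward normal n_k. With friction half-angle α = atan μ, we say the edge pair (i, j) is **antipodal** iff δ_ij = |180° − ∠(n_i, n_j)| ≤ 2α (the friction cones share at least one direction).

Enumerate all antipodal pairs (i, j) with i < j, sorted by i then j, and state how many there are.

count = 7; pairs: (0,2), (0,3), (1,3), (1,4), (2,4), (2,5), (3,5)

α = atan 0.6 = 30.96°;  2α = 61.93°
n_0 = (-0.4608, +0.8875)
n_1 = (-0.9874, +0.1585)
n_2 = (-0.4515, -0.8923)
n_3 = (+0.6405, -0.7679)
n_4 = (+0.9873, +0.1590)
n_5 = (+0.2285, +0.9735)
  (0,1): δ = 126.56°  ·
  (0,2): δ = 54.28°  ✓
  (0,3): δ = 12.39°  ✓
  (0,4): δ = 71.71°  ·
  (0,5): δ = 139.35°  ·
  (1,2): δ = 107.72°  ·
  (1,3): δ = 41.05°  ✓
  (1,4): δ = 18.27°  ✓
  (1,5): δ = 85.91°  ·
  (2,3): δ = 113.33°  ·
  (2,4): δ = 54.01°  ✓
  (2,5): δ = 13.63°  ✓
  (3,4): δ = 120.68°  ·
  (3,5): δ = 53.04°  ✓
  (4,5): δ = 112.36°  ·
antipodal pairs: 7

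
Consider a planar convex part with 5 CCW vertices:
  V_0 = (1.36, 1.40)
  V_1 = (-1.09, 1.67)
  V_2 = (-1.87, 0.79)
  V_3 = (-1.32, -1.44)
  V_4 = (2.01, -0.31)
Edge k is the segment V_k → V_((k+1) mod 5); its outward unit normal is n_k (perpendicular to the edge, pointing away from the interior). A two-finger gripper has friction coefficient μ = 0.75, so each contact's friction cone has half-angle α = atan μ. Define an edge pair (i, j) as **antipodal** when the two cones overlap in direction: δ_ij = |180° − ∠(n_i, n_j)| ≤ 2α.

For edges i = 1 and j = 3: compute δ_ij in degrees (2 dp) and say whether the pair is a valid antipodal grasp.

δ = 29.70°, valid

α = atan 0.75 = 36.87°;  2α = 73.74°
edge 1: e_1 = (-0.78, -0.88);  n_1 = (-0.7483, +0.6633)
edge 3: e_3 = (+3.33, +1.13);  n_3 = (+0.3213, -0.9470)
∠(n_1, n_3) = 150.30°
δ = |180° − 150.30°| = 29.70°
29.70° ≤ 2α = 73.74°  →  valid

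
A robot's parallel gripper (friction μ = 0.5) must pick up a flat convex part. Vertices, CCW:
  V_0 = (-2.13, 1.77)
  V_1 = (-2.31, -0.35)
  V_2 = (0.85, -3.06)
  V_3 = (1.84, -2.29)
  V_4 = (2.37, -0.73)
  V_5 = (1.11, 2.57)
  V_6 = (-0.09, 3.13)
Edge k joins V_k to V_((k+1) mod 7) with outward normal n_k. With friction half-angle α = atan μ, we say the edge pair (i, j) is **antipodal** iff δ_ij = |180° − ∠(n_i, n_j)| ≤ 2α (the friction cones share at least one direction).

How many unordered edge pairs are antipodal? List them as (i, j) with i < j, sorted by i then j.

α = atan 0.5 = 26.57°;  2α = 53.13°
n_0 = (-0.9964, +0.0846)
n_1 = (-0.6510, -0.7591)
n_2 = (+0.6139, -0.7894)
n_3 = (+0.9468, -0.3217)
n_4 = (+0.9342, +0.3567)
n_5 = (+0.4229, +0.9062)
n_6 = (-0.5547, +0.8321)
  (0,1): δ = 125.76°  ·
  (0,2): δ = 47.27°  ✓
  (0,3): δ = 13.91°  ✓
  (0,4): δ = 25.75°  ✓
  (0,5): δ = 69.84°  ·
  (0,6): δ = 128.54°  ·
  (1,2): δ = 101.51°  ·
  (1,3): δ = 68.15°  ·
  (1,4): δ = 28.49°  ✓
  (1,5): δ = 15.60°  ✓
  (1,6): δ = 74.31°  ·
  (2,3): δ = 146.64°  ·
  (2,4): δ = 106.98°  ·
  (2,5): δ = 62.89°  ·
  (2,6): δ = 4.18°  ✓
  (3,4): δ = 140.34°  ·
  (3,5): δ = 96.25°  ·
  (3,6): δ = 37.55°  ✓
  (4,5): δ = 135.91°  ·
  (4,6): δ = 77.21°  ·
  (5,6): δ = 121.29°  ·
antipodal pairs: 7

count = 7; pairs: (0,2), (0,3), (0,4), (1,4), (1,5), (2,6), (3,6)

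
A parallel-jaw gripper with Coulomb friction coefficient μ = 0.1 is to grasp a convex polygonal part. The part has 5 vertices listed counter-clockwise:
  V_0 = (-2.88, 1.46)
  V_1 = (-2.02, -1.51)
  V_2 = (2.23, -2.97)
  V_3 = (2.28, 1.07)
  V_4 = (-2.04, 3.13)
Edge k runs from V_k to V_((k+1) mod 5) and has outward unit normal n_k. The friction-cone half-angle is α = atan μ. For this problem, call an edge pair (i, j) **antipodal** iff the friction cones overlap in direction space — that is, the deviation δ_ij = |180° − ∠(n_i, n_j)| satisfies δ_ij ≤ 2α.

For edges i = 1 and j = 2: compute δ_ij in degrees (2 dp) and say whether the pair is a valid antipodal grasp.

α = atan 0.1 = 5.71°;  2α = 11.42°
edge 1: e_1 = (+4.25, -1.46);  n_1 = (-0.3249, -0.9458)
edge 2: e_2 = (+0.05, +4.04);  n_2 = (+0.9999, -0.0124)
∠(n_1, n_2) = 108.25°
δ = |180° − 108.25°| = 71.75°
71.75° > 2α = 11.42°  →  invalid

δ = 71.75°, invalid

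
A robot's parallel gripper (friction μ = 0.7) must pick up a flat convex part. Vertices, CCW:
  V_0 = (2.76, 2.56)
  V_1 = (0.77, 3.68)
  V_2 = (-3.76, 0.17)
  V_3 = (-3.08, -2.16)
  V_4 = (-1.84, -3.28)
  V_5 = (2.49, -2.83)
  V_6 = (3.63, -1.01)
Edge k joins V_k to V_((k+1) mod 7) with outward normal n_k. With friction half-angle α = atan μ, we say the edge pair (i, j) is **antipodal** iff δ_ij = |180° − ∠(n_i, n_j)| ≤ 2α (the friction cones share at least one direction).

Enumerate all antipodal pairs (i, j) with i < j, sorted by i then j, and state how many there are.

count = 9; pairs: (0,2), (0,3), (0,4), (1,4), (1,5), (1,6), (2,5), (2,6), (3,6)

α = atan 0.7 = 34.99°;  2α = 69.98°
n_0 = (+0.4905, +0.8715)
n_1 = (-0.6125, +0.7905)
n_2 = (-0.9600, -0.2802)
n_3 = (-0.6703, -0.7421)
n_4 = (+0.1034, -0.9946)
n_5 = (+0.8475, -0.5308)
n_6 = (+0.9716, +0.2368)
  (0,1): δ = 112.86°  ·
  (0,2): δ = 44.36°  ✓
  (0,3): δ = 12.72°  ✓
  (0,4): δ = 35.30°  ✓
  (0,5): δ = 87.31°  ·
  (0,6): δ = 133.07°  ·
  (1,2): δ = 111.50°  ·
  (1,3): δ = 79.86°  ·
  (1,4): δ = 31.84°  ✓
  (1,5): δ = 20.17°  ✓
  (1,6): δ = 65.93°  ✓
  (2,3): δ = 148.36°  ·
  (2,4): δ = 100.34°  ·
  (2,5): δ = 48.33°  ✓
  (2,6): δ = 2.57°  ✓
  (3,4): δ = 131.98°  ·
  (3,5): δ = 79.97°  ·
  (3,6): δ = 34.21°  ✓
  (4,5): δ = 128.00°  ·
  (4,6): δ = 82.24°  ·
  (5,6): δ = 134.24°  ·
antipodal pairs: 9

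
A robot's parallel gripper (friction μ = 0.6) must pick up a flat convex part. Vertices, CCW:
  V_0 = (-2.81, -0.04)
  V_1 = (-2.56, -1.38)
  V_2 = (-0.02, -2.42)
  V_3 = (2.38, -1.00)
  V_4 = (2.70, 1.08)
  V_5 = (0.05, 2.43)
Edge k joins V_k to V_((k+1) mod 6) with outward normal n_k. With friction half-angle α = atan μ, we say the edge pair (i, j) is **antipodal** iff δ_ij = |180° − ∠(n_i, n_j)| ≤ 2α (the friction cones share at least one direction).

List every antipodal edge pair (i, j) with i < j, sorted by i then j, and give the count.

count = 6; pairs: (0,3), (0,4), (1,4), (2,4), (2,5), (3,5)

α = atan 0.6 = 30.96°;  2α = 61.93°
n_0 = (-0.9830, -0.1834)
n_1 = (-0.3789, -0.9254)
n_2 = (+0.5092, -0.8606)
n_3 = (+0.9884, -0.1521)
n_4 = (+0.4539, +0.8910)
n_5 = (-0.6536, +0.7568)
  (0,1): δ = 122.83°  ·
  (0,2): δ = 69.96°  ·
  (0,3): δ = 19.31°  ✓
  (0,4): δ = 52.44°  ✓
  (0,5): δ = 120.25°  ·
  (1,2): δ = 127.12°  ·
  (1,3): δ = 76.48°  ·
  (1,4): δ = 4.73°  ✓
  (1,5): δ = 63.08°  ·
  (2,3): δ = 129.36°  ·
  (2,4): δ = 57.61°  ✓
  (2,5): δ = 10.20°  ✓
  (3,4): δ = 108.25°  ·
  (3,5): δ = 40.44°  ✓
  (4,5): δ = 112.19°  ·
antipodal pairs: 6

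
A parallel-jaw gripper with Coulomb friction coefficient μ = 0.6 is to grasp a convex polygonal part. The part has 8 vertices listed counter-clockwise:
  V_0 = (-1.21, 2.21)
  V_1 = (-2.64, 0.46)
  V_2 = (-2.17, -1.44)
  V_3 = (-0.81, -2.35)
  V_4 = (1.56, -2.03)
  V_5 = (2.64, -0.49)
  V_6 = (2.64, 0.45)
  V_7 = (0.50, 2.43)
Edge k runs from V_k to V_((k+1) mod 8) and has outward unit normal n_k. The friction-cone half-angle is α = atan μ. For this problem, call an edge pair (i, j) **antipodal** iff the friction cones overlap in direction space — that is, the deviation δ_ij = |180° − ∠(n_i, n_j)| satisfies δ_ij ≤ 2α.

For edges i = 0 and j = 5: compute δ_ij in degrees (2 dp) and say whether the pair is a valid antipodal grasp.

δ = 39.25°, valid

α = atan 0.6 = 30.96°;  2α = 61.93°
edge 0: e_0 = (-1.43, -1.75);  n_0 = (-0.7744, +0.6328)
edge 5: e_5 = (+0.00, +0.94);  n_5 = (+1.0000, -0.0000)
∠(n_0, n_5) = 140.75°
δ = |180° − 140.75°| = 39.25°
39.25° ≤ 2α = 61.93°  →  valid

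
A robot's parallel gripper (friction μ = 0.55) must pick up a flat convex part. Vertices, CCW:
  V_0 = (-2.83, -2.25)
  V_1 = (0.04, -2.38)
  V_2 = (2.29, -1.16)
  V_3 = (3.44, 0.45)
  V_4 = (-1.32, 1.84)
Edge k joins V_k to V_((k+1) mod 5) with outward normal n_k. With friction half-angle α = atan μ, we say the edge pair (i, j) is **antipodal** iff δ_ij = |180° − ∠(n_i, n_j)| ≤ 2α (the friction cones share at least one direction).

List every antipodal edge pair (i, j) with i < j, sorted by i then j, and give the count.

count = 4; pairs: (0,3), (1,3), (1,4), (2,4)

α = atan 0.55 = 28.81°;  2α = 57.62°
n_0 = (-0.0452, -0.9990)
n_1 = (+0.4767, -0.8791)
n_2 = (+0.8137, -0.5812)
n_3 = (+0.2803, +0.9599)
n_4 = (-0.9381, +0.3463)
  (0,1): δ = 148.94°  ·
  (0,2): δ = 122.94°  ·
  (0,3): δ = 13.69°  ✓
  (0,4): δ = 72.33°  ·
  (1,2): δ = 154.01°  ·
  (1,3): δ = 44.75°  ✓
  (1,4): δ = 41.27°  ✓
  (2,3): δ = 70.74°  ·
  (2,4): δ = 15.27°  ✓
  (3,4): δ = 93.99°  ·
antipodal pairs: 4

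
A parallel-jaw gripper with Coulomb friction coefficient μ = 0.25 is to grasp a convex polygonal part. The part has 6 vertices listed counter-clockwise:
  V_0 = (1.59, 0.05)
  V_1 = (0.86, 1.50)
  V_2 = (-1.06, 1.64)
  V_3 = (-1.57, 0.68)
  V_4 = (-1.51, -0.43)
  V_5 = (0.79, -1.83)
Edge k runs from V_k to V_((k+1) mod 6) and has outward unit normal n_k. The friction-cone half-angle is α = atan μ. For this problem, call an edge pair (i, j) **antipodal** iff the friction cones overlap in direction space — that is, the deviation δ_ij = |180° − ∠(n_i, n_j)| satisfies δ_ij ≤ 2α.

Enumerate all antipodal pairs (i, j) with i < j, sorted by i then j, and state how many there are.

count = 4; pairs: (0,3), (1,4), (2,5), (3,5)

α = atan 0.25 = 14.04°;  2α = 28.07°
n_0 = (+0.8932, +0.4497)
n_1 = (+0.0727, +0.9974)
n_2 = (-0.8831, +0.4692)
n_3 = (-0.9985, -0.0540)
n_4 = (-0.5199, -0.8542)
n_5 = (+0.9202, -0.3916)
  (0,1): δ = 120.89°  ·
  (0,2): δ = 54.70°  ·
  (0,3): δ = 23.63°  ✓
  (0,4): δ = 31.95°  ·
  (0,5): δ = 130.23°  ·
  (1,2): δ = 113.81°  ·
  (1,3): δ = 82.74°  ·
  (1,4): δ = 27.16°  ✓
  (1,5): δ = 71.12°  ·
  (2,3): δ = 148.93°  ·
  (2,4): δ = 93.35°  ·
  (2,5): δ = 4.93°  ✓
  (3,4): δ = 124.42°  ·
  (3,5): δ = 26.15°  ✓
  (4,5): δ = 81.72°  ·
antipodal pairs: 4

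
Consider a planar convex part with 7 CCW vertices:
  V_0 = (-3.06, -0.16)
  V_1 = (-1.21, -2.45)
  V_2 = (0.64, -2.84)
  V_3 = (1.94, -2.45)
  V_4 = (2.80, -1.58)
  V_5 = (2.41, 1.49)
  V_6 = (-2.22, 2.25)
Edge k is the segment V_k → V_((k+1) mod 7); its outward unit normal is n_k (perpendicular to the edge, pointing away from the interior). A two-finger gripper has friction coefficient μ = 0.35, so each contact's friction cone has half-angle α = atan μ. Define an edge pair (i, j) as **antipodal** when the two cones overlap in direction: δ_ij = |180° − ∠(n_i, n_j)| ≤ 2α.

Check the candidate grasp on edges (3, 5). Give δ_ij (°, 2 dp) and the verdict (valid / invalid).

α = atan 0.35 = 19.29°;  2α = 38.58°
edge 3: e_3 = (+0.86, +0.87);  n_3 = (+0.7112, -0.7030)
edge 5: e_5 = (-4.63, +0.76);  n_5 = (+0.1620, +0.9868)
∠(n_3, n_5) = 125.35°
δ = |180° − 125.35°| = 54.65°
54.65° > 2α = 38.58°  →  invalid

δ = 54.65°, invalid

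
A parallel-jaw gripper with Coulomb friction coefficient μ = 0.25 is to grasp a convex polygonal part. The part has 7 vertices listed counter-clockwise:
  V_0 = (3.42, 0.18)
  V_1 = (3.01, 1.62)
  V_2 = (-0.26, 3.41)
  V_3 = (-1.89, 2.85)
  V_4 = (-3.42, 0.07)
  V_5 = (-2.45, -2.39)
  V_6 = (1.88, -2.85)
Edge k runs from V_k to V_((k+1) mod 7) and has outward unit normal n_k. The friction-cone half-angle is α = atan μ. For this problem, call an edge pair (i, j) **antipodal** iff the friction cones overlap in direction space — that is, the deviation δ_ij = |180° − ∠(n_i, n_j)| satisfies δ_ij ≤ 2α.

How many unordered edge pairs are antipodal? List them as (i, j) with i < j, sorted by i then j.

α = atan 0.25 = 14.04°;  2α = 28.07°
n_0 = (+0.9618, +0.2738)
n_1 = (+0.4802, +0.8772)
n_2 = (-0.3249, +0.9457)
n_3 = (-0.8761, +0.4822)
n_4 = (-0.9303, -0.3668)
n_5 = (-0.1056, -0.9944)
n_6 = (+0.8915, -0.4531)
  (0,1): δ = 134.59°  ·
  (0,2): δ = 86.93°  ·
  (0,3): δ = 44.72°  ·
  (0,4): δ = 5.63°  ✓
  (0,5): δ = 68.04°  ·
  (0,6): δ = 137.17°  ·
  (1,2): δ = 132.34°  ·
  (1,3): δ = 90.13°  ·
  (1,4): δ = 39.78°  ·
  (1,5): δ = 22.63°  ✓
  (1,6): δ = 91.75°  ·
  (2,3): δ = 137.79°  ·
  (2,4): δ = 87.44°  ·
  (2,5): δ = 25.02°  ✓
  (2,6): δ = 44.10°  ·
  (3,4): δ = 129.65°  ·
  (3,5): δ = 67.24°  ·
  (3,6): δ = 1.88°  ✓
  (4,5): δ = 117.58°  ·
  (4,6): δ = 48.46°  ·
  (5,6): δ = 110.88°  ·
antipodal pairs: 4

count = 4; pairs: (0,4), (1,5), (2,5), (3,6)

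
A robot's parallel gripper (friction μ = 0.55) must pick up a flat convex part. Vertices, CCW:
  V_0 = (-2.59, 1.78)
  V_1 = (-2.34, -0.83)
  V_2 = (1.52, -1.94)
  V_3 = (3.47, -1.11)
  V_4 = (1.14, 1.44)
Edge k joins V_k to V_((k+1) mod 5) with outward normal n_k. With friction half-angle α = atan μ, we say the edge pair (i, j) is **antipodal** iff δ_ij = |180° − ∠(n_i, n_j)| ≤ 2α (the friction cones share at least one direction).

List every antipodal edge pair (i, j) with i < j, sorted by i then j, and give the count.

count = 4; pairs: (0,3), (1,3), (1,4), (2,4)

α = atan 0.55 = 28.81°;  2α = 57.62°
n_0 = (-0.9954, -0.0953)
n_1 = (-0.2764, -0.9611)
n_2 = (+0.3916, -0.9201)
n_3 = (+0.7382, +0.6745)
n_4 = (+0.0908, +0.9959)
  (0,1): δ = 111.51°  ·
  (0,2): δ = 72.41°  ·
  (0,3): δ = 36.95°  ✓
  (0,4): δ = 79.32°  ·
  (1,2): δ = 140.90°  ·
  (1,3): δ = 31.54°  ✓
  (1,4): δ = 10.84°  ✓
  (2,3): δ = 70.64°  ·
  (2,4): δ = 28.26°  ✓
  (3,4): δ = 137.63°  ·
antipodal pairs: 4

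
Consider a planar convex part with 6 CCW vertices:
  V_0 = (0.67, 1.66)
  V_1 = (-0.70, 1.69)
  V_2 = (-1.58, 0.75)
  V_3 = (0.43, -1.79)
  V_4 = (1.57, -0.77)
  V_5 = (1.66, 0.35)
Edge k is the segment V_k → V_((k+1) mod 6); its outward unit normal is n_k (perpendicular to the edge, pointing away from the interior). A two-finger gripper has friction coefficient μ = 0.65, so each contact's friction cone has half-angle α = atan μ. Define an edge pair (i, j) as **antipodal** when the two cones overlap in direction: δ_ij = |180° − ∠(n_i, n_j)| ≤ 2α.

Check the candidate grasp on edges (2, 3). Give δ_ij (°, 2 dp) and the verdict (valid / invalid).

α = atan 0.65 = 33.02°;  2α = 66.05°
edge 2: e_2 = (+2.01, -2.54);  n_2 = (-0.7842, -0.6205)
edge 3: e_3 = (+1.14, +1.02);  n_3 = (+0.6668, -0.7452)
∠(n_2, n_3) = 93.46°
δ = |180° − 93.46°| = 86.54°
86.54° > 2α = 66.05°  →  invalid

δ = 86.54°, invalid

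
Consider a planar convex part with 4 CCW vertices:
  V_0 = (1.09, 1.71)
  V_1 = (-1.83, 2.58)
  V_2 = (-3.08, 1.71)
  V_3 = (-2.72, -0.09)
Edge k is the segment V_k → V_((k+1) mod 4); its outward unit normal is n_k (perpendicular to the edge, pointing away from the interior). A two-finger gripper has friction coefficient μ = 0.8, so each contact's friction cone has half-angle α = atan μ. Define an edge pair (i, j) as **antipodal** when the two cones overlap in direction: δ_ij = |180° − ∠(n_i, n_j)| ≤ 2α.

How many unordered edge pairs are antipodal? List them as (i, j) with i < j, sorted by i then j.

count = 4; pairs: (0,2), (0,3), (1,3), (2,3)

α = atan 0.8 = 38.66°;  2α = 77.32°
n_0 = (+0.2855, +0.9584)
n_1 = (-0.5713, +0.8208)
n_2 = (-0.9806, -0.1961)
n_3 = (+0.4272, -0.9042)
  (0,1): δ = 128.57°  ·
  (0,2): δ = 62.10°  ✓
  (0,3): δ = 41.88°  ✓
  (1,2): δ = 113.53°  ·
  (1,3): δ = 9.55°  ✓
  (2,3): δ = 76.02°  ✓
antipodal pairs: 4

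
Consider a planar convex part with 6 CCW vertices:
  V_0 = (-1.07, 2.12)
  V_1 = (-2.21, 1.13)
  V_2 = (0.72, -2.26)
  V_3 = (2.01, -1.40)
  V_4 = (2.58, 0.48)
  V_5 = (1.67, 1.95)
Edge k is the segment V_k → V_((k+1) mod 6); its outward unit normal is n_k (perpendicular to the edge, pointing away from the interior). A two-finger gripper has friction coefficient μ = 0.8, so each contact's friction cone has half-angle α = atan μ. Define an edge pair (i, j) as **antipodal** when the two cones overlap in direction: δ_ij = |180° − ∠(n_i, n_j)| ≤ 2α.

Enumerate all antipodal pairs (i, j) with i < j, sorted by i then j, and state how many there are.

count = 7; pairs: (0,2), (0,3), (1,3), (1,4), (1,5), (2,5), (3,5)

α = atan 0.8 = 38.66°;  2α = 77.32°
n_0 = (-0.6557, +0.7550)
n_1 = (-0.7566, -0.6539)
n_2 = (+0.5547, -0.8321)
n_3 = (+0.9570, -0.2901)
n_4 = (+0.8503, +0.5264)
n_5 = (+0.0619, +0.9981)
  (0,1): δ = 90.13°  ·
  (0,2): δ = 7.28°  ✓
  (0,3): δ = 32.16°  ✓
  (0,4): δ = 80.79°  ·
  (0,5): δ = 135.48°  ·
  (1,2): δ = 97.15°  ·
  (1,3): δ = 57.70°  ✓
  (1,4): δ = 9.08°  ✓
  (1,5): δ = 45.61°  ✓
  (2,3): δ = 140.56°  ·
  (2,4): δ = 91.93°  ·
  (2,5): δ = 37.24°  ✓
  (3,4): δ = 131.37°  ·
  (3,5): δ = 76.68°  ✓
  (4,5): δ = 125.31°  ·
antipodal pairs: 7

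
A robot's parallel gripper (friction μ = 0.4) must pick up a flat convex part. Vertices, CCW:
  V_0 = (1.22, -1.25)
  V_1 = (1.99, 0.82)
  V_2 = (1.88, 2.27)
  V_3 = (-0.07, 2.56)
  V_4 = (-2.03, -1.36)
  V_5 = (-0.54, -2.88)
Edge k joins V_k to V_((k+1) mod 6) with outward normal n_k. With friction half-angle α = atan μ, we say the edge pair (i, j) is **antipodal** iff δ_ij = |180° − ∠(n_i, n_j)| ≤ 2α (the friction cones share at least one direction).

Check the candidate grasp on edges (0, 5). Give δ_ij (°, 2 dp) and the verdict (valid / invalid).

α = atan 0.4 = 21.80°;  2α = 43.60°
edge 0: e_0 = (+0.77, +2.07);  n_0 = (+0.9373, -0.3486)
edge 5: e_5 = (+1.76, +1.63);  n_5 = (+0.6795, -0.7337)
∠(n_0, n_5) = 26.79°
δ = |180° − 26.79°| = 153.21°
153.21° > 2α = 43.60°  →  invalid

δ = 153.21°, invalid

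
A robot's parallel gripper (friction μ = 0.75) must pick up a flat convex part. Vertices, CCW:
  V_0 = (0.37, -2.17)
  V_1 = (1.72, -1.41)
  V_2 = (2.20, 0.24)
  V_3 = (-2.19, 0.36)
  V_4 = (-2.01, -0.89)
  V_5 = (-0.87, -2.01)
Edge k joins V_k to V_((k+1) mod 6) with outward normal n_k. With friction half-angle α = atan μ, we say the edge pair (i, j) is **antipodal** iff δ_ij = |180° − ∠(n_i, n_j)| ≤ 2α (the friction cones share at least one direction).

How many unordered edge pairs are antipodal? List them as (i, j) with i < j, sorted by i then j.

α = atan 0.75 = 36.87°;  2α = 73.74°
n_0 = (+0.4906, -0.8714)
n_1 = (+0.9602, -0.2793)
n_2 = (+0.0273, +0.9996)
n_3 = (-0.9898, -0.1425)
n_4 = (-0.7008, -0.7133)
n_5 = (-0.1280, -0.9918)
  (0,1): δ = 135.60°  ·
  (0,2): δ = 30.94°  ✓
  (0,3): δ = 68.82°  ✓
  (0,4): δ = 106.13°  ·
  (0,5): δ = 143.27°  ·
  (1,2): δ = 75.35°  ·
  (1,3): δ = 24.41°  ✓
  (1,4): δ = 61.73°  ✓
  (1,5): δ = 98.87°  ·
  (2,3): δ = 80.24°  ·
  (2,4): δ = 42.93°  ✓
  (2,5): δ = 5.79°  ✓
  (3,4): δ = 142.69°  ·
  (3,5): δ = 105.55°  ·
  (4,5): δ = 142.86°  ·
antipodal pairs: 6

count = 6; pairs: (0,2), (0,3), (1,3), (1,4), (2,4), (2,5)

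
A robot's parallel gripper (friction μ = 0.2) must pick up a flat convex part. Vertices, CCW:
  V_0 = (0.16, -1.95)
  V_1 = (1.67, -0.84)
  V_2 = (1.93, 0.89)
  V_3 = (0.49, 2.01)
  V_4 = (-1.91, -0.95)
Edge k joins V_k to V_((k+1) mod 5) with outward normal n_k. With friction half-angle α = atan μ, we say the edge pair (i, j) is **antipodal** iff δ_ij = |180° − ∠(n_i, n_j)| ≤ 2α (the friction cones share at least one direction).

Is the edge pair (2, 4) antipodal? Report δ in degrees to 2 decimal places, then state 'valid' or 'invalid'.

δ = 12.09°, valid

α = atan 0.2 = 11.31°;  2α = 22.62°
edge 2: e_2 = (-1.44, +1.12);  n_2 = (+0.6139, +0.7894)
edge 4: e_4 = (+2.07, -1.00);  n_4 = (-0.4350, -0.9004)
∠(n_2, n_4) = 167.91°
δ = |180° − 167.91°| = 12.09°
12.09° ≤ 2α = 22.62°  →  valid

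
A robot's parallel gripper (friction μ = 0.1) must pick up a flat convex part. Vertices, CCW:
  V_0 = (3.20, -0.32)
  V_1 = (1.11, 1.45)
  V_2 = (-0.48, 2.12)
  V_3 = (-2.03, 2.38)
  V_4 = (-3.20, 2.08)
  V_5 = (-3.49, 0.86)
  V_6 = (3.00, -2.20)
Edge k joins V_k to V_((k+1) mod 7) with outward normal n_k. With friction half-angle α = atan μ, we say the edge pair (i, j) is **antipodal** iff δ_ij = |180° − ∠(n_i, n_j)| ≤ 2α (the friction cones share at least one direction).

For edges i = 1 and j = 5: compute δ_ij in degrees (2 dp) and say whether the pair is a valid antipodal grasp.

δ = 2.39°, valid

α = atan 0.1 = 5.71°;  2α = 11.42°
edge 1: e_1 = (-1.59, +0.67);  n_1 = (+0.3883, +0.9215)
edge 5: e_5 = (+6.49, -3.06);  n_5 = (-0.4265, -0.9045)
∠(n_1, n_5) = 177.61°
δ = |180° − 177.61°| = 2.39°
2.39° ≤ 2α = 11.42°  →  valid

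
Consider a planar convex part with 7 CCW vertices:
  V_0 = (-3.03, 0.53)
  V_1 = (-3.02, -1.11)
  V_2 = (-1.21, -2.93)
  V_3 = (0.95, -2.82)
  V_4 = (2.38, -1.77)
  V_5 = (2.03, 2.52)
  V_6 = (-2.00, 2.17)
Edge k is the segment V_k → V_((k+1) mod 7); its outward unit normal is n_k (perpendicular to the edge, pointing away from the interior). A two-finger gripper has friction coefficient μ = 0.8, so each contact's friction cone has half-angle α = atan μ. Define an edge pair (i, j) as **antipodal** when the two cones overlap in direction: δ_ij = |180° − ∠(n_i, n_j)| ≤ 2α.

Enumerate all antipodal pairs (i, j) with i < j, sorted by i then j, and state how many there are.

count = 9; pairs: (0,3), (0,4), (1,4), (1,5), (2,5), (2,6), (3,5), (3,6), (4,6)

α = atan 0.8 = 38.66°;  2α = 77.32°
n_0 = (-1.0000, -0.0061)
n_1 = (-0.7091, -0.7052)
n_2 = (+0.0509, -0.9987)
n_3 = (+0.5919, -0.8060)
n_4 = (+0.9967, +0.0813)
n_5 = (-0.0865, +0.9962)
n_6 = (-0.8468, +0.5319)
  (0,1): δ = 135.51°  ·
  (0,2): δ = 87.43°  ·
  (0,3): δ = 54.06°  ✓
  (0,4): δ = 4.31°  ✓
  (0,5): δ = 94.61°  ·
  (0,6): δ = 147.52°  ·
  (1,2): δ = 131.93°  ·
  (1,3): δ = 98.55°  ·
  (1,4): δ = 40.18°  ✓
  (1,5): δ = 50.12°  ✓
  (1,6): δ = 103.03°  ·
  (2,3): δ = 146.63°  ·
  (2,4): δ = 88.25°  ·
  (2,5): δ = 2.05°  ✓
  (2,6): δ = 54.95°  ✓
  (3,4): δ = 121.62°  ·
  (3,5): δ = 31.32°  ✓
  (3,6): δ = 21.58°  ✓
  (4,5): δ = 89.70°  ·
  (4,6): δ = 36.79°  ✓
  (5,6): δ = 127.09°  ·
antipodal pairs: 9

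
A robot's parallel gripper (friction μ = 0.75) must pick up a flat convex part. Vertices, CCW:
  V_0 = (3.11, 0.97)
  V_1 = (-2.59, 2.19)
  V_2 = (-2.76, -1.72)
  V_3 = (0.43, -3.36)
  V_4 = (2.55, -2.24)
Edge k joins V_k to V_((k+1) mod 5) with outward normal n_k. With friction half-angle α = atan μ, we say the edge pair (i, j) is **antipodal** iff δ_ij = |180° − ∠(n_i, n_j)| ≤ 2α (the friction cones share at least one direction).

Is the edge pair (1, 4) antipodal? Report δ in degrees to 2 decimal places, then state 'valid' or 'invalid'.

α = atan 0.75 = 36.87°;  2α = 73.74°
edge 1: e_1 = (-0.17, -3.91);  n_1 = (-0.9991, +0.0434)
edge 4: e_4 = (+0.56, +3.21);  n_4 = (+0.9851, -0.1719)
∠(n_1, n_4) = 172.59°
δ = |180° − 172.59°| = 7.41°
7.41° ≤ 2α = 73.74°  →  valid

δ = 7.41°, valid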